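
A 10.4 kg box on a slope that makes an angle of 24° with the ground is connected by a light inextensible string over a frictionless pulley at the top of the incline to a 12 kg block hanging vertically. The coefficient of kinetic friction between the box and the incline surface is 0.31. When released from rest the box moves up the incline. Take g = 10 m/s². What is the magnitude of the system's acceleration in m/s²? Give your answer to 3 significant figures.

For the box on the incline: the weight component along the slope is m₁g sin 24° = 10.4 × 10 × 0.4067 = 42.297 N and the normal force is N = m₁g cos 24° = 95.009 N.
Kinetic friction opposes the box's motion up the incline: f = μN = 0.31 × 95.009 = 29.453 N acting down the slope.
Newton's second law for the box (up-slope positive): T − 42.297 − 29.453 = 10.4 a. For the hanging block (downward positive): 12 × 10 − T = 12 a.
Adding the two equations eliminates T: 48.250 = 22.4 a, so a = 2.1540 m/s².

2.15 m/s²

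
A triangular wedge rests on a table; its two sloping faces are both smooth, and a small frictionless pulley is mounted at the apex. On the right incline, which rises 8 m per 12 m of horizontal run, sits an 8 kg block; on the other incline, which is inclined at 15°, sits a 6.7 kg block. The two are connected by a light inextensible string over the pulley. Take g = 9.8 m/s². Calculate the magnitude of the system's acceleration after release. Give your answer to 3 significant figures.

1.80 m/s²

Resolve each weight along its own incline: the 8 kg mass has component 8 × 9.8 × sin 33.69° = 43.488 N down its slope, and the 6.7 kg mass has 6.7 × 9.8 × sin 15° = 16.994 N down its slope.
The 8 kg side's 43.488 N exceeds the other side's 16.994 N, so that mass slides down and the 6.7 kg mass slides up. Taking that direction as positive, Newton's second law for the whole system gives 43.488 − 16.994 = (8 + 6.7) a, so a = 26.494 / 14.7 = 1.8023 m/s².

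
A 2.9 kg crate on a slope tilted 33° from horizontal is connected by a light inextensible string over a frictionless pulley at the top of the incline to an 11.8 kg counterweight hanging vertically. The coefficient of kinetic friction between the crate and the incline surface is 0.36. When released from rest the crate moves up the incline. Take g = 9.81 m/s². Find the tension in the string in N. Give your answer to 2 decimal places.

For the crate on the incline: the weight component along the slope is m₁g sin 33° = 2.9 × 9.81 × 0.5446 = 15.493 N and the normal force is N = m₁g cos 33° = 23.859 N.
Kinetic friction opposes the crate's motion up the incline: f = μN = 0.36 × 23.859 = 8.589 N acting down the slope.
Newton's second law for the crate (up-slope positive): T − 15.493 − 8.589 = 2.9 a. For the hanging counterweight (downward positive): 11.8 × 9.81 − T = 11.8 a.
Adding the two equations eliminates T: 91.676 = 14.7 a, so a = 6.2365 m/s².
Then from the hanging counterweight's equation, T = 11.8 × (9.81 − 6.2365) = 42.167 N.

42.17 N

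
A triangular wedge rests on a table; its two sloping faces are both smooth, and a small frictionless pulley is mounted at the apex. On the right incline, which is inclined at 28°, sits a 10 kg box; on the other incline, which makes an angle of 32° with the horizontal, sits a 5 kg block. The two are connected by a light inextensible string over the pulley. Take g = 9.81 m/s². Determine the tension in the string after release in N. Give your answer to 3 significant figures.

Resolve each weight along its own incline: the 10 kg mass has component 10 × 9.81 × sin 28° = 46.055 N down its slope, and the 5 kg mass has 5 × 9.81 × sin 32° = 25.993 N down its slope.
The 10 kg side's 46.055 N exceeds the other side's 25.993 N, so that mass slides down and the 5 kg mass slides up. Taking that direction as positive, Newton's second law for the whole system gives 46.055 − 25.993 = (10 + 5) a, so a = 20.062 / 15 = 1.3375 m/s².
For the 5 kg mass (up-slope positive): T − 25.993 = 5 × 1.3375, so T = 32.680 N.

32.7 N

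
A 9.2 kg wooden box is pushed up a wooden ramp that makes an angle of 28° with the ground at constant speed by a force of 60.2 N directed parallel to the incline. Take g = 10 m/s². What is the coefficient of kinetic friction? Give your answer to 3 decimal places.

At constant speed ΣF = 0 along the incline. The applied 60.2 N acts up the slope; the weight component mg sin 28° = 43.191 N and kinetic friction μN both act down the slope.
So 60.2 = 43.191 + μ × 81.231, giving μ = (60.2 − 43.191) / 81.231 = 0.2094.

0.209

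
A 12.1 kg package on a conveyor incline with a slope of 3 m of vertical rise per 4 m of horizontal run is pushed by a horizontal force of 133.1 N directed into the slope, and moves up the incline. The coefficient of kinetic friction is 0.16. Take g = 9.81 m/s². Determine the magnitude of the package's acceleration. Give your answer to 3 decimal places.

0.602 m/s²

The horizontal push has components F cos 36.87° = 133.1 × 0.8000 = 106.480 N up the incline and F sin 36.87° = 133.1 × 0.6000 = 79.860 N pressing into the surface.
The normal force is therefore N = mg cos 36.87° + F sin 36.87° = 94.961 + 79.860 = 174.821 N, and kinetic friction down the slope is μN = 0.16 × 174.821 = 27.971 N.
Along the incline: F cos 36.87° − mg sin 36.87° − μN = ma, so 106.480 − 71.221 − 27.971 = 12.1 a, giving a = 0.6023 m/s².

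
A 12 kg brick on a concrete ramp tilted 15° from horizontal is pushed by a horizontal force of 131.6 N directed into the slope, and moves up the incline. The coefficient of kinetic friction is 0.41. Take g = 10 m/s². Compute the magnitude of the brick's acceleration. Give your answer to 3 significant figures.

2.88 m/s²

The horizontal push has components F cos 15° = 131.6 × 0.9659 = 127.112 N up the incline and F sin 15° = 131.6 × 0.2588 = 34.058 N pressing into the surface.
The normal force is therefore N = mg cos 15° + F sin 15° = 115.908 + 34.058 = 149.966 N, and kinetic friction down the slope is μN = 0.41 × 149.966 = 61.486 N.
Along the incline: F cos 15° − mg sin 15° − μN = ma, so 127.112 − 31.056 − 61.486 = 12 a, giving a = 2.8808 m/s².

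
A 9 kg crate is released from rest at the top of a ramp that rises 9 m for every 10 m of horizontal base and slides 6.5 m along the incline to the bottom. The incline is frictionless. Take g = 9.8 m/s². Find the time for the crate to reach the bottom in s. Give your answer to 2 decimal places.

The weight component along the incline is mg sin 41.99° = 59.003 N and the normal force is N = mg cos 41.99° = 65.559 N.
With no friction, a = g sin 41.99° = 6.5559 m/s².
Starting from rest, L = ½at², so t = √(2L/a) = √(2 × 6.5 / 6.5559) = 1.4082 s.

1.41 s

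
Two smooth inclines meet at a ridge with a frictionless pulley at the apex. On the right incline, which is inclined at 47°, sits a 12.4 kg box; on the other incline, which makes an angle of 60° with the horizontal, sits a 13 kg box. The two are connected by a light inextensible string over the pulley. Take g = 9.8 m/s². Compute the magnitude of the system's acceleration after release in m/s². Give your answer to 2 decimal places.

0.84 m/s²

Resolve each weight along its own incline: the 12.4 kg mass has component 12.4 × 9.8 × sin 47° = 88.874 N down its slope, and the 13 kg mass has 13 × 9.8 × sin 60° = 110.332 N down its slope.
The 13 kg side's 110.332 N exceeds the other side's 88.874 N, so that mass slides down and the 12.4 kg mass slides up. Taking that direction as positive, Newton's second law for the whole system gives 110.332 − 88.874 = (12.4 + 13) a, so a = 21.458 / 25.4 = 0.8448 m/s².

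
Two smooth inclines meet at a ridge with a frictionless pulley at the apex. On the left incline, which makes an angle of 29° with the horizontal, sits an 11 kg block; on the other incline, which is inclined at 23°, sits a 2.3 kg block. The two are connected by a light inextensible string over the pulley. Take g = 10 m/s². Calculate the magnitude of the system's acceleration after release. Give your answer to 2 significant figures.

Resolve each weight along its own incline: the 11 kg mass has component 11 × 10 × sin 29° = 53.329 N down its slope, and the 2.3 kg mass has 2.3 × 10 × sin 23° = 8.987 N down its slope.
The 11 kg side's 53.329 N exceeds the other side's 8.987 N, so that mass slides down and the 2.3 kg mass slides up. Taking that direction as positive, Newton's second law for the whole system gives 53.329 − 8.987 = (11 + 2.3) a, so a = 44.342 / 13.3 = 3.3340 m/s².

3.3 m/s²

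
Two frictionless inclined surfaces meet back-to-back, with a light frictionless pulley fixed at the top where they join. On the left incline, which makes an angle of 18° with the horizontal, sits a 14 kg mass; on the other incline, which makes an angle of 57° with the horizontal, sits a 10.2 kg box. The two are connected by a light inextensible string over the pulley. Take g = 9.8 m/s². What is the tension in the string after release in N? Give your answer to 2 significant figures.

66 N

Resolve each weight along its own incline: the 14 kg mass has component 14 × 9.8 × sin 18° = 42.397 N down its slope, and the 10.2 kg mass has 10.2 × 9.8 × sin 57° = 83.834 N down its slope.
The 10.2 kg side's 83.834 N exceeds the other side's 42.397 N, so that mass slides down and the 14 kg mass slides up. Taking that direction as positive, Newton's second law for the whole system gives 83.834 − 42.397 = (14 + 10.2) a, so a = 41.437 / 24.2 = 1.7123 m/s².
For the 14 kg mass (up-slope positive): T − 42.397 = 14 × 1.7123, so T = 66.369 N.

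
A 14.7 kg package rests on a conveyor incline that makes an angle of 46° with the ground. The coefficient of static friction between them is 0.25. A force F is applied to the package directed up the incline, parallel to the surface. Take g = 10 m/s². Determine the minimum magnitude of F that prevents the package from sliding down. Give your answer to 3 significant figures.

The normal force is N = mg cos 46° = 102.115 N. With F at its minimum the package is on the verge of sliding down, so static friction is at its maximum μ_s N = 0.25 × 102.115 = 25.529 N and acts up the slope.
Equilibrium along the incline: F + μ_s N = mg sin 46°, so F = 105.743 − 25.529 = 80.214 N.

80.2 N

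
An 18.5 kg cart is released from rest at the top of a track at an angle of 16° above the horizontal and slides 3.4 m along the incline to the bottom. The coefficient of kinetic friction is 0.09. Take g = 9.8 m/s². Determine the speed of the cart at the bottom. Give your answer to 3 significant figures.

The weight component along the incline is mg sin 16° = 49.973 N and the normal force is N = mg cos 16° = 174.277 N.
Friction up the slope is f = μN = 0.09 × 174.277 = 15.685 N, so the net downslope force is 49.973 − 15.685 = 34.288 N and a = 34.288 / 18.5 = 1.8534 m/s².
Starting from rest over a distance of 3.4 m, v² = 2aL = 2 × 1.8534 × 3.4 = 12.6031, so v = 3.5501 m/s.

3.55 m/s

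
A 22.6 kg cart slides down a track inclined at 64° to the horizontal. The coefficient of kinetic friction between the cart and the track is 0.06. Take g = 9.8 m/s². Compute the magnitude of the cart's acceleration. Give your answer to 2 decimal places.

8.55 m/s²

Resolving the weight along the incline: the component pulling the cart down the slope is mg sin 64° = 22.6 × 9.8 × 0.8988 = 199.066 N, and the normal force is N = mg cos 64° = 22.6 × 9.8 × 0.4384 = 97.097 N.
Kinetic friction acts up the slope with magnitude f = μN = 0.06 × 97.097 = 5.826 N.
Net force along the incline is 199.066 − 5.826 = 193.240 N, so a = 193.240 / 22.6 = 8.5504 m/s².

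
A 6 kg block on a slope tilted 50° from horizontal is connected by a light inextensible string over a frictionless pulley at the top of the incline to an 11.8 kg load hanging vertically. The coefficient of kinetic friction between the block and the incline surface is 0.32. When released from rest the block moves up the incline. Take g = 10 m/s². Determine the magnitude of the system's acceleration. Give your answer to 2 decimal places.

3.35 m/s²

For the block on the incline: the weight component along the slope is m₁g sin 50° = 6 × 10 × 0.7660 = 45.960 N and the normal force is N = m₁g cos 50° = 38.567 N.
Kinetic friction opposes the block's motion up the incline: f = μN = 0.32 × 38.567 = 12.341 N acting down the slope.
Newton's second law for the block (up-slope positive): T − 45.960 − 12.341 = 6 a. For the hanging load (downward positive): 11.8 × 10 − T = 11.8 a.
Adding the two equations eliminates T: 59.699 = 17.8 a, so a = 3.3539 m/s².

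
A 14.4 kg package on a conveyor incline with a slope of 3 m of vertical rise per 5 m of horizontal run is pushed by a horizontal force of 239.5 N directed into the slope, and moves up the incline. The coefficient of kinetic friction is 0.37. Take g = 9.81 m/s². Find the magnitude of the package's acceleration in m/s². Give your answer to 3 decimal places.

2.936 m/s²

The horizontal push has components F cos 30.96° = 239.5 × 0.8575 = 205.371 N up the incline and F sin 30.96° = 239.5 × 0.5145 = 123.223 N pressing into the surface.
The normal force is therefore N = mg cos 30.96° + F sin 30.96° = 121.134 + 123.223 = 244.357 N, and kinetic friction down the slope is μN = 0.37 × 244.357 = 90.412 N.
Along the incline: F cos 30.96° − mg sin 30.96° − μN = ma, so 205.371 − 72.680 − 90.412 = 14.4 a, giving a = 2.9360 m/s².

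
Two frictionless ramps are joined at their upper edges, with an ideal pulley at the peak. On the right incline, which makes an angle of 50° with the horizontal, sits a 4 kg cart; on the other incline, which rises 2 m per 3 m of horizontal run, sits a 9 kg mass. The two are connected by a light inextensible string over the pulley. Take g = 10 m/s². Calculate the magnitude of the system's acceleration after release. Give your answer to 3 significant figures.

Resolve each weight along its own incline: the 4 kg mass has component 4 × 10 × sin 50° = 30.642 N down its slope, and the 9 kg mass has 9 × 10 × sin 33.69° = 49.923 N down its slope.
The 9 kg side's 49.923 N exceeds the other side's 30.642 N, so that mass slides down and the 4 kg mass slides up. Taking that direction as positive, Newton's second law for the whole system gives 49.923 − 30.642 = (4 + 9) a, so a = 19.281 / 13 = 1.4832 m/s².

1.48 m/s²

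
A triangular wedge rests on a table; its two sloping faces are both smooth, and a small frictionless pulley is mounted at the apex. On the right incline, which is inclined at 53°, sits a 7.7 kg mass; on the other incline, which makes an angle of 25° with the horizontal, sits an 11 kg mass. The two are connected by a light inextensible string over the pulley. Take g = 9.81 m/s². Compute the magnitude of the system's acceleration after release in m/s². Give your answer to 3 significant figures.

Resolve each weight along its own incline: the 7.7 kg mass has component 7.7 × 9.81 × sin 53° = 60.327 N down its slope, and the 11 kg mass has 11 × 9.81 × sin 25° = 45.605 N down its slope.
The 7.7 kg side's 60.327 N exceeds the other side's 45.605 N, so that mass slides down and the 11 kg mass slides up. Taking that direction as positive, Newton's second law for the whole system gives 60.327 − 45.605 = (7.7 + 11) a, so a = 14.722 / 18.7 = 0.7873 m/s².

0.787 m/s²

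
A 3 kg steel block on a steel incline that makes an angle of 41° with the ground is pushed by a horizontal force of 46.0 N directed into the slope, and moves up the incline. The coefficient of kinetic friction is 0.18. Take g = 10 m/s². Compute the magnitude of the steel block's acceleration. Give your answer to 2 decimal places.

1.84 m/s²

The horizontal push has components F cos 41° = 46.0 × 0.7547 = 34.716 N up the incline and F sin 41° = 46.0 × 0.6561 = 30.181 N pressing into the surface.
The normal force is therefore N = mg cos 41° + F sin 41° = 22.641 + 30.181 = 52.822 N, and kinetic friction down the slope is μN = 0.18 × 52.822 = 9.508 N.
Along the incline: F cos 41° − mg sin 41° − μN = ma, so 34.716 − 19.683 − 9.508 = 3 a, giving a = 1.8417 m/s².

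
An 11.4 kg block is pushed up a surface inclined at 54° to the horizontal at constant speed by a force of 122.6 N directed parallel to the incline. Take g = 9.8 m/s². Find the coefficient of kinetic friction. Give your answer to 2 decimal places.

At constant speed ΣF = 0 along the incline. The applied 122.6 N acts up the slope; the weight component mg sin 54° = 90.383 N and kinetic friction μN both act down the slope.
So 122.6 = 90.383 + μ × 65.667, giving μ = (122.6 − 90.383) / 65.667 = 0.4906.

0.49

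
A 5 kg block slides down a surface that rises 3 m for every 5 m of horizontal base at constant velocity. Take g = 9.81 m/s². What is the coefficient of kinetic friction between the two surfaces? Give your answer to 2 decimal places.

0.60

At constant velocity the net force along the incline is zero: mg sin 30.96° = μ mg cos 30.96°.
So μ = tan 30.96° = 0.5145 / 0.8575 = 0.6000.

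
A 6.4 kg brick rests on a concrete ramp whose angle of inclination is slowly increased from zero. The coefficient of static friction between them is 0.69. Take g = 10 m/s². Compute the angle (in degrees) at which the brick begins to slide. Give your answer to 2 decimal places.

At the threshold of sliding, static friction is at its maximum μ_s N and exactly balances the weight component along the incline: mg sin θ = μ_s mg cos θ.
Hence tan θ = μ_s = 0.69, so θ = arctan(0.69) = 34.6057°.

34.61°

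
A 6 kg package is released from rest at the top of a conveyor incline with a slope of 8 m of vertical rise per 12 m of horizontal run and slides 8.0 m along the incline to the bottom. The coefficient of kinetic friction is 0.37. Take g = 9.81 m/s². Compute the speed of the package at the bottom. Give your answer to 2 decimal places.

The weight component along the incline is mg sin 33.69° = 32.650 N and the normal force is N = mg cos 33.69° = 48.974 N.
Friction up the slope is f = μN = 0.37 × 48.974 = 18.120 N, so the net downslope force is 32.650 − 18.120 = 14.530 N and a = 14.530 / 6 = 2.4217 m/s².
Starting from rest over a distance of 8.0 m, v² = 2aL = 2 × 2.4217 × 8.0 = 38.7472, so v = 6.2247 m/s.

6.22 m/s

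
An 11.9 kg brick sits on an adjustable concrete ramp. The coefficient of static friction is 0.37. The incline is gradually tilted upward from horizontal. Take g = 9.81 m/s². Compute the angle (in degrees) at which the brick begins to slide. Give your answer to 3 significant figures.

20.3°

At the threshold of sliding, static friction is at its maximum μ_s N and exactly balances the weight component along the incline: mg sin θ = μ_s mg cos θ.
Hence tan θ = μ_s = 0.37, so θ = arctan(0.37) = 20.3045°.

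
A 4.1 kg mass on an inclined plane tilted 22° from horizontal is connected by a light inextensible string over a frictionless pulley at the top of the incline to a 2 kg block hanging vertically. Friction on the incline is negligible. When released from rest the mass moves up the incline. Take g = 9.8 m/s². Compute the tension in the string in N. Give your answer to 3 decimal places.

For the mass on the incline: the weight component along the slope is m₁g sin 22° = 4.1 × 9.8 × 0.3746 = 15.051 N and the normal force is N = m₁g cos 22° = 37.254 N.
Newton's second law for the mass (up-slope positive): T − 15.051 = 4.1 a. For the hanging block (downward positive): 2 × 9.8 − T = 2 a.
Adding the two equations eliminates T: 4.549 = 6.1 a, so a = 0.7457 m/s².
Then from the hanging block's equation, T = 2 × (9.8 − 0.7457) = 18.109 N.

18.109 N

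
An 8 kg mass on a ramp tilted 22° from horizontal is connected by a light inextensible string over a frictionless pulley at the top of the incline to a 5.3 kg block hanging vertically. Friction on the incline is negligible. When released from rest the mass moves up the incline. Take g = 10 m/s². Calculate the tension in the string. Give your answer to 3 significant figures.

For the mass on the incline: the weight component along the slope is m₁g sin 22° = 8 × 10 × 0.3746 = 29.968 N and the normal force is N = m₁g cos 22° = 74.175 N.
Newton's second law for the mass (up-slope positive): T − 29.968 = 8 a. For the hanging block (downward positive): 5.3 × 10 − T = 5.3 a.
Adding the two equations eliminates T: 23.032 = 13.3 a, so a = 1.7317 m/s².
Then from the hanging block's equation, T = 5.3 × (10 − 1.7317) = 43.822 N.

43.8 N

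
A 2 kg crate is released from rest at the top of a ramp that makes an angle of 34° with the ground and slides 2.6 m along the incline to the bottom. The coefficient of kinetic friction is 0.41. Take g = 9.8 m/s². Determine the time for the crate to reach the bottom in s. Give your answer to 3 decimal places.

1.556 s

The weight component along the incline is mg sin 34° = 10.960 N and the normal force is N = mg cos 34° = 16.249 N.
Friction up the slope is f = μN = 0.41 × 16.249 = 6.662 N, so the net downslope force is 10.960 − 6.662 = 4.298 N and a = 4.298 / 2 = 2.1490 m/s².
Starting from rest, L = ½at², so t = √(2L/a) = √(2 × 2.6 / 2.1490) = 1.5555 s.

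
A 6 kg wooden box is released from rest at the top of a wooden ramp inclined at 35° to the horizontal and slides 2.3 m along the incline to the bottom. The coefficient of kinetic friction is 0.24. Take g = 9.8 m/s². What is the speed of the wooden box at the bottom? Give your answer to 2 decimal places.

4.12 m/s

The weight component along the incline is mg sin 35° = 33.726 N and the normal force is N = mg cos 35° = 48.166 N.
Friction up the slope is f = μN = 0.24 × 48.166 = 11.560 N, so the net downslope force is 33.726 − 11.560 = 22.166 N and a = 22.166 / 6 = 3.6943 m/s².
Starting from rest over a distance of 2.3 m, v² = 2aL = 2 × 3.6943 × 2.3 = 16.9938, so v = 4.1224 m/s.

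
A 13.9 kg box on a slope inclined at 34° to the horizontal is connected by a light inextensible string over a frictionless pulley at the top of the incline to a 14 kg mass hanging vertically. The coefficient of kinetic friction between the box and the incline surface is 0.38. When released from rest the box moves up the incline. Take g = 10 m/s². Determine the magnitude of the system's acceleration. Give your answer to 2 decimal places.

0.66 m/s²

For the box on the incline: the weight component along the slope is m₁g sin 34° = 13.9 × 10 × 0.5592 = 77.729 N and the normal force is N = m₁g cos 34° = 115.236 N.
Kinetic friction opposes the box's motion up the incline: f = μN = 0.38 × 115.236 = 43.790 N acting down the slope.
Newton's second law for the box (up-slope positive): T − 77.729 − 43.790 = 13.9 a. For the hanging mass (downward positive): 14 × 10 − T = 14 a.
Adding the two equations eliminates T: 18.481 = 27.9 a, so a = 0.6624 m/s².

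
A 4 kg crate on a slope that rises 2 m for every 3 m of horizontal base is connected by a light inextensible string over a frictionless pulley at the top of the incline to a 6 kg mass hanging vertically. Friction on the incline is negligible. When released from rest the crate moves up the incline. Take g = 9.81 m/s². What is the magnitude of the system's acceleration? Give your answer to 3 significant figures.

For the crate on the incline: the weight component along the slope is m₁g sin 33.69° = 4 × 9.81 × 0.5547 = 21.766 N and the normal force is N = m₁g cos 33.69° = 32.650 N.
Newton's second law for the crate (up-slope positive): T − 21.766 = 4 a. For the hanging mass (downward positive): 6 × 9.81 − T = 6 a.
Adding the two equations eliminates T: 37.094 = 10 a, so a = 3.7094 m/s².

3.71 m/s²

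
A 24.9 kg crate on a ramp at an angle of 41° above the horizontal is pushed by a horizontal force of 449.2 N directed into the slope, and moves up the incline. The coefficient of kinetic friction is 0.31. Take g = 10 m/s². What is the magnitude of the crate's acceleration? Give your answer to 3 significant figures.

1.05 m/s²

The horizontal push has components F cos 41° = 449.2 × 0.7547 = 339.011 N up the incline and F sin 41° = 449.2 × 0.6561 = 294.720 N pressing into the surface.
The normal force is therefore N = mg cos 41° + F sin 41° = 187.920 + 294.720 = 482.640 N, and kinetic friction down the slope is μN = 0.31 × 482.640 = 149.618 N.
Along the incline: F cos 41° − mg sin 41° − μN = ma, so 339.011 − 163.369 − 149.618 = 24.9 a, giving a = 1.0451 m/s².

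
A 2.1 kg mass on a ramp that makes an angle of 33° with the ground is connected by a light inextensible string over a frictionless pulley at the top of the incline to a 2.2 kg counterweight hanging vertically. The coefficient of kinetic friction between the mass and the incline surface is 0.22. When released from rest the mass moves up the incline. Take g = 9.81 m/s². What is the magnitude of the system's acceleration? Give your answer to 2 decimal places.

For the mass on the incline: the weight component along the slope is m₁g sin 33° = 2.1 × 9.81 × 0.5446 = 11.219 N and the normal force is N = m₁g cos 33° = 17.277 N.
Kinetic friction opposes the mass's motion up the incline: f = μN = 0.22 × 17.277 = 3.801 N acting down the slope.
Newton's second law for the mass (up-slope positive): T − 11.219 − 3.801 = 2.1 a. For the hanging counterweight (downward positive): 2.2 × 9.81 − T = 2.2 a.
Adding the two equations eliminates T: 6.562 = 4.3 a, so a = 1.5260 m/s².

1.53 m/s²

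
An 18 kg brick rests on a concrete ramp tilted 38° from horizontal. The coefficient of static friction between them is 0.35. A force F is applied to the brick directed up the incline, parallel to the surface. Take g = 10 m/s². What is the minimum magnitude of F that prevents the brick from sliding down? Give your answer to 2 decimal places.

61.17 N

The normal force is N = mg cos 38° = 141.842 N. With F at its minimum the brick is on the verge of sliding down, so static friction is at its maximum μ_s N = 0.35 × 141.842 = 49.645 N and acts up the slope.
Equilibrium along the incline: F + μ_s N = mg sin 38°, so F = 110.819 − 49.645 = 61.174 N.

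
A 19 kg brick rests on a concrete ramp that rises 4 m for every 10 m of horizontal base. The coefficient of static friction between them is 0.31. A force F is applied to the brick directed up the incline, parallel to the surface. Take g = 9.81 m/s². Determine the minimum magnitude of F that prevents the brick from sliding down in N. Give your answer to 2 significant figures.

The normal force is N = mg cos 21.80° = 173.059 N. With F at its minimum the brick is on the verge of sliding down, so static friction is at its maximum μ_s N = 0.31 × 173.059 = 53.648 N and acts up the slope.
Equilibrium along the incline: F + μ_s N = mg sin 21.80°, so F = 69.224 − 53.648 = 15.576 N.

16 N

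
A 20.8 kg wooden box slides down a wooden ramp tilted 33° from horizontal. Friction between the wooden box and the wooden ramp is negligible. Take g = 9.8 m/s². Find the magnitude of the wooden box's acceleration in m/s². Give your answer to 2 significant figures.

5.3 m/s²

Resolving the weight along the incline: the component pulling the wooden box down the slope is mg sin 33° = 20.8 × 9.8 × 0.5446 = 111.011 N, and the normal force is N = mg cos 33° = 20.8 × 9.8 × 0.8387 = 170.961 N.
With no friction the net force along the incline is 111.011 N, so a = g sin 33° = 111.011 / 20.8 = 5.3371 m/s².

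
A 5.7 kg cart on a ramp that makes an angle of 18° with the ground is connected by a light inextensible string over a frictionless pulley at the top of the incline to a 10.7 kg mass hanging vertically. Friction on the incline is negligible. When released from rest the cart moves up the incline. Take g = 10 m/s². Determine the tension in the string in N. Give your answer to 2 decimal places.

For the cart on the incline: the weight component along the slope is m₁g sin 18° = 5.7 × 10 × 0.3090 = 17.613 N and the normal force is N = m₁g cos 18° = 54.210 N.
Newton's second law for the cart (up-slope positive): T − 17.613 = 5.7 a. For the hanging mass (downward positive): 10.7 × 10 − T = 10.7 a.
Adding the two equations eliminates T: 89.387 = 16.4 a, so a = 5.4504 m/s².
Then from the hanging mass's equation, T = 10.7 × (10 − 5.4504) = 48.681 N.

48.68 N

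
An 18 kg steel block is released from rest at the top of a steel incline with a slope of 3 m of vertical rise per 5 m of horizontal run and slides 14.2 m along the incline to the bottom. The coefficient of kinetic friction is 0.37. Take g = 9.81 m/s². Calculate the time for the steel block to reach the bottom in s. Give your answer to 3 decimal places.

3.831 s

The weight component along the incline is mg sin 30.96° = 90.850 N and the normal force is N = mg cos 30.96° = 151.416 N.
Friction up the slope is f = μN = 0.37 × 151.416 = 56.024 N, so the net downslope force is 90.850 − 56.024 = 34.826 N and a = 34.826 / 18 = 1.9348 m/s².
Starting from rest, L = ½at², so t = √(2L/a) = √(2 × 14.2 / 1.9348) = 3.8313 s.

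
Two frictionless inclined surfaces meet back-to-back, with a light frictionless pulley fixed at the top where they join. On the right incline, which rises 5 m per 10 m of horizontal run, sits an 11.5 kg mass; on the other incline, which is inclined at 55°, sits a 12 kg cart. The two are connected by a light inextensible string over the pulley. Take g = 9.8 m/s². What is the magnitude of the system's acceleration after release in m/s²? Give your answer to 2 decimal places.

1.95 m/s²

Resolve each weight along its own incline: the 11.5 kg mass has component 11.5 × 9.8 × sin 26.57° = 50.401 N down its slope, and the 12 kg mass has 12 × 9.8 × sin 55° = 96.332 N down its slope.
The 12 kg side's 96.332 N exceeds the other side's 50.401 N, so that mass slides down and the 11.5 kg mass slides up. Taking that direction as positive, Newton's second law for the whole system gives 96.332 − 50.401 = (11.5 + 12) a, so a = 45.931 / 23.5 = 1.9545 m/s².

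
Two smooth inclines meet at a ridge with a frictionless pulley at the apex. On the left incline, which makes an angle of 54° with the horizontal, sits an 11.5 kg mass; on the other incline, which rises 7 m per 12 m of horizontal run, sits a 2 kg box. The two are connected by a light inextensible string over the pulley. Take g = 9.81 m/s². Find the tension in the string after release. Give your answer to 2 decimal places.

21.94 N

Resolve each weight along its own incline: the 11.5 kg mass has component 11.5 × 9.81 × sin 54° = 91.269 N down its slope, and the 2 kg mass has 2 × 9.81 × sin 30.26° = 9.886 N down its slope.
The 11.5 kg side's 91.269 N exceeds the other side's 9.886 N, so that mass slides down and the 2 kg mass slides up. Taking that direction as positive, Newton's second law for the whole system gives 91.269 − 9.886 = (11.5 + 2) a, so a = 81.383 / 13.5 = 6.0284 m/s².
For the 2 kg mass (up-slope positive): T − 9.886 = 2 × 6.0284, so T = 21.943 N.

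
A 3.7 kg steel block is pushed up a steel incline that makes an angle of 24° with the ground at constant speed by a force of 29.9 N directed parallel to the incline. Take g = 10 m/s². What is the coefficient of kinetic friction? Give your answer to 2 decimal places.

0.44

At constant speed ΣF = 0 along the incline. The applied 29.9 N acts up the slope; the weight component mg sin 24° = 15.049 N and kinetic friction μN both act down the slope.
So 29.9 = 15.049 + μ × 33.801, giving μ = (29.9 − 15.049) / 33.801 = 0.4394.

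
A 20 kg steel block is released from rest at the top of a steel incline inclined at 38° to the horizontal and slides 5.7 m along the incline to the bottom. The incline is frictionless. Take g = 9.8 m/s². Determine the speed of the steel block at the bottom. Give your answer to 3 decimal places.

The weight component along the incline is mg sin 38° = 120.670 N and the normal force is N = mg cos 38° = 154.450 N.
With no friction, a = g sin 38° = 6.0335 m/s².
Starting from rest over a distance of 5.7 m, v² = 2aL = 2 × 6.0335 × 5.7 = 68.7819, so v = 8.2935 m/s.

8.293 m/s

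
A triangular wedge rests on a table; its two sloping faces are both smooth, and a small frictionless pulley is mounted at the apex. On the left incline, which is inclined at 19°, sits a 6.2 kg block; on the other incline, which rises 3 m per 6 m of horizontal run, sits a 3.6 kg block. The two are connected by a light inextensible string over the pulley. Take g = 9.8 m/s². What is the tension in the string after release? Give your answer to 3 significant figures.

Resolve each weight along its own incline: the 6.2 kg mass has component 6.2 × 9.8 × sin 19° = 19.782 N down its slope, and the 3.6 kg mass has 3.6 × 9.8 × sin 26.57° = 15.778 N down its slope.
The 6.2 kg side's 19.782 N exceeds the other side's 15.778 N, so that mass slides down and the 3.6 kg mass slides up. Taking that direction as positive, Newton's second law for the whole system gives 19.782 − 15.778 = (6.2 + 3.6) a, so a = 4.004 / 9.8 = 0.4086 m/s².
For the 3.6 kg mass (up-slope positive): T − 15.778 = 3.6 × 0.4086, so T = 17.249 N.

17.2 N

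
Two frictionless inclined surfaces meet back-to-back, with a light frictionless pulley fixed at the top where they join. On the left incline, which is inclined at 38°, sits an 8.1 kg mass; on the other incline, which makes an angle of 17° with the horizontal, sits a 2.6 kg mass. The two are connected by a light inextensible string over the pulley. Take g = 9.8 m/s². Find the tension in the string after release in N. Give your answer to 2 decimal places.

17.51 N

Resolve each weight along its own incline: the 8.1 kg mass has component 8.1 × 9.8 × sin 38° = 48.871 N down its slope, and the 2.6 kg mass has 2.6 × 9.8 × sin 17° = 7.450 N down its slope.
The 8.1 kg side's 48.871 N exceeds the other side's 7.450 N, so that mass slides down and the 2.6 kg mass slides up. Taking that direction as positive, Newton's second law for the whole system gives 48.871 − 7.450 = (8.1 + 2.6) a, so a = 41.421 / 10.7 = 3.8711 m/s².
For the 2.6 kg mass (up-slope positive): T − 7.450 = 2.6 × 3.8711, so T = 17.515 N.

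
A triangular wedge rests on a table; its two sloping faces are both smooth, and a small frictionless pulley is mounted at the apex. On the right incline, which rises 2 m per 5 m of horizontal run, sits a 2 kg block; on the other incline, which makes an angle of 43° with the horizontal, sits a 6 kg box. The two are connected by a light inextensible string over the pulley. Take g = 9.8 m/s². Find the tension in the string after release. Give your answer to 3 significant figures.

Resolve each weight along its own incline: the 2 kg mass has component 2 × 9.8 × sin 21.80° = 7.279 N down its slope, and the 6 kg mass has 6 × 9.8 × sin 43° = 40.102 N down its slope.
The 6 kg side's 40.102 N exceeds the other side's 7.279 N, so that mass slides down and the 2 kg mass slides up. Taking that direction as positive, Newton's second law for the whole system gives 40.102 − 7.279 = (2 + 6) a, so a = 32.823 / 8 = 4.1029 m/s².
For the 2 kg mass (up-slope positive): T − 7.279 = 2 × 4.1029, so T = 15.485 N.

15.5 N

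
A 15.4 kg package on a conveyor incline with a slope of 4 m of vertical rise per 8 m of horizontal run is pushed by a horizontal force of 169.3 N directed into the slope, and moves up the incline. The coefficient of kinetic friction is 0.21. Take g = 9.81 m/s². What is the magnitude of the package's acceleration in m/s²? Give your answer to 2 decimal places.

2.57 m/s²

The horizontal push has components F cos 26.57° = 169.3 × 0.8944 = 151.422 N up the incline and F sin 26.57° = 169.3 × 0.4472 = 75.711 N pressing into the surface.
The normal force is therefore N = mg cos 26.57° + F sin 26.57° = 135.121 + 75.711 = 210.832 N, and kinetic friction down the slope is μN = 0.21 × 210.832 = 44.275 N.
Along the incline: F cos 26.57° − mg sin 26.57° − μN = ma, so 151.422 − 67.560 − 44.275 = 15.4 a, giving a = 2.5706 m/s².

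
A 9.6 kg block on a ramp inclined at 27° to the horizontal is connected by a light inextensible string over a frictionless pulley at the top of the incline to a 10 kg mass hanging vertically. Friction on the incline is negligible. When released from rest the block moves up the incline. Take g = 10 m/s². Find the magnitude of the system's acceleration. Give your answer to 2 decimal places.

For the block on the incline: the weight component along the slope is m₁g sin 27° = 9.6 × 10 × 0.4540 = 43.584 N and the normal force is N = m₁g cos 27° = 85.537 N.
Newton's second law for the block (up-slope positive): T − 43.584 = 9.6 a. For the hanging mass (downward positive): 10 × 10 − T = 10 a.
Adding the two equations eliminates T: 56.416 = 19.6 a, so a = 2.8784 m/s².

2.88 m/s²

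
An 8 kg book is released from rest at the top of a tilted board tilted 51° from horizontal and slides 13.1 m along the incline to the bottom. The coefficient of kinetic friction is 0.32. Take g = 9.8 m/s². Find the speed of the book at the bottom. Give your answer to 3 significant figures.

The weight component along the incline is mg sin 51° = 60.928 N and the normal force is N = mg cos 51° = 49.339 N.
Friction up the slope is f = μN = 0.32 × 49.339 = 15.788 N, so the net downslope force is 60.928 − 15.788 = 45.140 N and a = 45.140 / 8 = 5.6425 m/s².
Starting from rest over a distance of 13.1 m, v² = 2aL = 2 × 5.6425 × 13.1 = 147.8335, so v = 12.1587 m/s.

12.2 m/s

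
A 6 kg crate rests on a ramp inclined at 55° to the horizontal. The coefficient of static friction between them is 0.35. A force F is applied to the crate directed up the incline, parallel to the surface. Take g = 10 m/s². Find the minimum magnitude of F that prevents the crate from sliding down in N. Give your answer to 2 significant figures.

37 N

The normal force is N = mg cos 55° = 34.415 N. With F at its minimum the crate is on the verge of sliding down, so static friction is at its maximum μ_s N = 0.35 × 34.415 = 12.045 N and acts up the slope.
Equilibrium along the incline: F + μ_s N = mg sin 55°, so F = 49.149 − 12.045 = 37.104 N.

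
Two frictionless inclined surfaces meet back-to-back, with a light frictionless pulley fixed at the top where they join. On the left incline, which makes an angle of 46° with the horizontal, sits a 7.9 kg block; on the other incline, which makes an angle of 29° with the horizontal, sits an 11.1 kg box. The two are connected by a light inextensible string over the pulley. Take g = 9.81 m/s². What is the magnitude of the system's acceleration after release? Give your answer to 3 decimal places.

0.156 m/s²

Resolve each weight along its own incline: the 7.9 kg mass has component 7.9 × 9.81 × sin 46° = 55.748 N down its slope, and the 11.1 kg mass has 11.1 × 9.81 × sin 29° = 52.791 N down its slope.
The 7.9 kg side's 55.748 N exceeds the other side's 52.791 N, so that mass slides down and the 11.1 kg mass slides up. Taking that direction as positive, Newton's second law for the whole system gives 55.748 − 52.791 = (7.9 + 11.1) a, so a = 2.957 / 19 = 0.1556 m/s².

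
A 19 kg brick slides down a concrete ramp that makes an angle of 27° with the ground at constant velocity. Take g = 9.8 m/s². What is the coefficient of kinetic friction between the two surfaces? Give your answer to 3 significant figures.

0.510

At constant velocity the net force along the incline is zero: mg sin 27° = μ mg cos 27°.
So μ = tan 27° = 0.4540 / 0.8910 = 0.5095.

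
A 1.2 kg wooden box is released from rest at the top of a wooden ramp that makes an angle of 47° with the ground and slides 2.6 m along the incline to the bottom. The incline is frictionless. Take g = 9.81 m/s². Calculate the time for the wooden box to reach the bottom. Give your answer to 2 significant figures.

The weight component along the incline is mg sin 47° = 8.609 N and the normal force is N = mg cos 47° = 8.028 N.
With no friction, a = g sin 47° = 7.1746 m/s².
Starting from rest, L = ½at², so t = √(2L/a) = √(2 × 2.6 / 7.1746) = 0.8513 s.

0.85 s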